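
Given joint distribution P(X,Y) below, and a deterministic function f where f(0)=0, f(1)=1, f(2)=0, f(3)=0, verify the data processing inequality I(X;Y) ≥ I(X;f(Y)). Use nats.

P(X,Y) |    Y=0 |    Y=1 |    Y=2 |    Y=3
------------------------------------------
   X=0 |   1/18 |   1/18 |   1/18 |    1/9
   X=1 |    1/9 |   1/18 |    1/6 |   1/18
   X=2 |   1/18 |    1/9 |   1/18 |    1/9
I(X;Y) = 0.0702, I(X;f(Y)) = 0.0190, inequality holds: 0.0702 ≥ 0.0190

Data Processing Inequality: For any Markov chain X → Y → Z, we have I(X;Y) ≥ I(X;Z).

Here Z = f(Y) is a deterministic function of Y, forming X → Y → Z.

Original I(X;Y) = 0.0702 nats

After applying f:
P(X,Z) where Z=f(Y):
- P(X,Z=0) = P(X,Y=0) + P(X,Y=2) + P(X,Y=3)
- P(X,Z=1) = P(X,Y=1)

I(X;Z) = I(X;f(Y)) = 0.0190 nats

Verification: 0.0702 ≥ 0.0190 ✓

Information cannot be created by processing; the function f can only lose information about X.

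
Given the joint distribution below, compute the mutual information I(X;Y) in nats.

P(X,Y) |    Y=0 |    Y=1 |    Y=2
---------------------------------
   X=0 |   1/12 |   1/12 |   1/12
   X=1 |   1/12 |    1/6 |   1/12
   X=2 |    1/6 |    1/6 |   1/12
0.0168 nats

Mutual information: I(X;Y) = H(X) + H(Y) - H(X,Y)

Marginals:
P(X) = (1/4, 1/3, 5/12), H(X) = 1.0776 nats
P(Y) = (1/3, 5/12, 1/4), H(Y) = 1.0776 nats

Joint entropy: H(X,Y) = 2.1383 nats

I(X;Y) = 1.0776 + 1.0776 - 2.1383 = 0.0168 nats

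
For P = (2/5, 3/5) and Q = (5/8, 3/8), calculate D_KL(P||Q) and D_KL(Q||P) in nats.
D_KL(P||Q) = 0.1035, D_KL(Q||P) = 0.1027

KL divergence is not symmetric: D_KL(P||Q) ≠ D_KL(Q||P) in general.

D_KL(P||Q) = 0.1035 nats
D_KL(Q||P) = 0.1027 nats

No, they are not equal!

This asymmetry is why KL divergence is not a true distance metric.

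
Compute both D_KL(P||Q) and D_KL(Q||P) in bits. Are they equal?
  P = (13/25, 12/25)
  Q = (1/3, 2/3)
D_KL(P||Q) = 0.1061, D_KL(Q||P) = 0.1021

KL divergence is not symmetric: D_KL(P||Q) ≠ D_KL(Q||P) in general.

D_KL(P||Q) = 0.1061 bits
D_KL(Q||P) = 0.1021 bits

No, they are not equal!

This asymmetry is why KL divergence is not a true distance metric.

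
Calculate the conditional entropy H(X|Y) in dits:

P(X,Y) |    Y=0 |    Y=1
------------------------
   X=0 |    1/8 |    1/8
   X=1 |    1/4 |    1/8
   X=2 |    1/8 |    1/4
0.4515 dits

Using the chain rule: H(X|Y) = H(X,Y) - H(Y)

First, compute H(X,Y) = 0.7526 dits

Marginal P(Y) = (1/2, 1/2)
H(Y) = 0.3010 dits

H(X|Y) = H(X,Y) - H(Y) = 0.7526 - 0.3010 = 0.4515 dits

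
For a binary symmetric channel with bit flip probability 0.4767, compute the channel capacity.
0.0016 bits

For a binary symmetric channel (BSC) with error probability p:
Capacity C = 1 - H(p) bits per symbol

where H(p) = -p log₂(p) - (1-p) log₂(1-p) is the binary entropy function.

H(0.4767) = 0.9984 bits
C = 1 - 0.9984 = 0.0016 bits per symbol

This means we can reliably transmit up to 0.0016 bits of information per channel use.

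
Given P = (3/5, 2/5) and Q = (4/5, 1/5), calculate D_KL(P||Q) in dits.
0.0454 dits

KL divergence: D_KL(P||Q) = Σ p(x) log(p(x)/q(x))

Computing term by term:
  x=0: 3/5 × log_10[(3/5)/(4/5)] = 3/5 × -0.1249 = -0.0750
  x=1: 2/5 × log_10[(2/5)/(1/5)] = 2/5 × 0.3010 = 0.1204

D_KL(P||Q) = 0.0454 dits

Note: KL divergence is always non-negative and equals 0 iff P = Q.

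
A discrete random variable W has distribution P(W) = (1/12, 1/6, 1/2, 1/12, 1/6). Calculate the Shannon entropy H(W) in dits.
0.5898 dits

Shannon entropy is H(X) = -Σ p(x) log p(x).

For P = (1/12, 1/6, 1/2, 1/12, 1/6):
H = -1/12 × log_10(1/12) -1/6 × log_10(1/6) -1/2 × log_10(1/2) -1/12 × log_10(1/12) -1/6 × log_10(1/6)
H = 0.5898 dits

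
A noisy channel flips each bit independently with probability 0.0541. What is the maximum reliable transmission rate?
0.6964 bits

For a binary symmetric channel (BSC) with error probability p:
Capacity C = 1 - H(p) bits per symbol

where H(p) = -p log₂(p) - (1-p) log₂(1-p) is the binary entropy function.

H(0.0541) = 0.3036 bits
C = 1 - 0.3036 = 0.6964 bits per symbol

This means we can reliably transmit up to 0.6964 bits of information per channel use.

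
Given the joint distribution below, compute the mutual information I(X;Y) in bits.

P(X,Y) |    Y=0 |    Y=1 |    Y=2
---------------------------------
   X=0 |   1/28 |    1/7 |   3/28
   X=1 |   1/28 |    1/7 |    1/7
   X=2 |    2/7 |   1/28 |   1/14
0.3036 bits

Mutual information: I(X;Y) = H(X) + H(Y) - H(X,Y)

Marginals:
P(X) = (2/7, 9/28, 11/28), H(X) = 1.5722 bits
P(Y) = (5/14, 9/28, 9/28), H(Y) = 1.5831 bits

Joint entropy: H(X,Y) = 2.8518 bits

I(X;Y) = 1.5722 + 1.5831 - 2.8518 = 0.3036 bits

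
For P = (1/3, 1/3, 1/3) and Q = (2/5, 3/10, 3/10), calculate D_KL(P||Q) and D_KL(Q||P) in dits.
D_KL(P||Q) = 0.0041, D_KL(Q||P) = 0.0042

KL divergence is not symmetric: D_KL(P||Q) ≠ D_KL(Q||P) in general.

D_KL(P||Q) = 0.0041 dits
D_KL(Q||P) = 0.0042 dits

No, they are not equal!

This asymmetry is why KL divergence is not a true distance metric.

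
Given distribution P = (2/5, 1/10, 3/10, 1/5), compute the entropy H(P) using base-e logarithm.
1.2799 nats

Shannon entropy is H(X) = -Σ p(x) log p(x).

For P = (2/5, 1/10, 3/10, 1/5):
H = -2/5 × log_e(2/5) -1/10 × log_e(1/10) -3/10 × log_e(3/10) -1/5 × log_e(1/5)
H = 1.2799 nats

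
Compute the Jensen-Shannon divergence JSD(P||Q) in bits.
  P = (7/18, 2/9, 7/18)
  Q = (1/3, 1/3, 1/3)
0.0112 bits

Jensen-Shannon divergence is:
JSD(P||Q) = 0.5 × D_KL(P||M) + 0.5 × D_KL(Q||M)
where M = 0.5 × (P + Q) is the mixture distribution.

M = 0.5 × (7/18, 2/9, 7/18) + 0.5 × (1/3, 1/3, 1/3) = (13/36, 5/18, 13/36)

D_KL(P||M) = 0.0116 bits
D_KL(Q||M) = 0.0107 bits

JSD(P||Q) = 0.5 × 0.0116 + 0.5 × 0.0107 = 0.0112 bits

Unlike KL divergence, JSD is symmetric and bounded: 0 ≤ JSD ≤ log(2).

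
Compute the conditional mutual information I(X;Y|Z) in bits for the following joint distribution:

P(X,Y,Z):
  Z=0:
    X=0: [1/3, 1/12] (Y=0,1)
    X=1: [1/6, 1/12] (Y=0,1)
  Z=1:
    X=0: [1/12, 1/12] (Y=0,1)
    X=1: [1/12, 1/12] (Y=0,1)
0.0105 bits

Conditional mutual information: I(X;Y|Z) = H(X|Z) + H(Y|Z) - H(X,Y|Z)

H(Z) = 0.9183
H(X,Z) = 1.8879 → H(X|Z) = 0.9696
H(Y,Z) = 1.7925 → H(Y|Z) = 0.8742
H(X,Y,Z) = 2.7516 → H(X,Y|Z) = 1.8333

I(X;Y|Z) = 0.9696 + 0.8742 - 1.8333 = 0.0105 bits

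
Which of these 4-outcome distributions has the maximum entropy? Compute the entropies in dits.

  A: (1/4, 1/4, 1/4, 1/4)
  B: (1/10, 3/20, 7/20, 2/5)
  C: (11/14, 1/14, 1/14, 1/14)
A

For a discrete distribution over n outcomes, entropy is maximized by the uniform distribution.

Computing entropies:
H(A) = 0.6021 dits
H(B) = 0.5423 dits
H(C) = 0.3279 dits

The uniform distribution (where all probabilities equal 1/4) achieves the maximum entropy of log_10(4) = 0.6021 dits.

Distribution A has the highest entropy.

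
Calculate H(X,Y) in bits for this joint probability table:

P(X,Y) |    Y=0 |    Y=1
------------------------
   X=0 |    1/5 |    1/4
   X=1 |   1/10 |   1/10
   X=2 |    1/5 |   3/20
2.5037 bits

Joint entropy is H(X,Y) = -Σ_{x,y} p(x,y) log p(x,y).

Summing over all non-zero entries:
H(X,Y) = -[1/5·log_2(1/5) + 1/4·log_2(1/4) + 1/10·log_2(1/10) + 1/10·log_2(1/10) + 1/5·log_2(1/5) + 3/20·log_2(3/20)]
H(X,Y) = 2.5037 bits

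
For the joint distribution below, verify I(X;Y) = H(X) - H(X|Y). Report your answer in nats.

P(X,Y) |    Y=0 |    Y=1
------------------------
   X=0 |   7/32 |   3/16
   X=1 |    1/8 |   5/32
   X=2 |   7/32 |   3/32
I(X;Y) = 0.0208 nats

Mutual information has multiple equivalent forms:
- I(X;Y) = H(X) - H(X|Y)
- I(X;Y) = H(Y) - H(Y|X)
- I(X;Y) = H(X) + H(Y) - H(X,Y)

Computing all quantities:
H(X) = 1.0862, H(Y) = 0.6853, H(X,Y) = 1.7507
H(X|Y) = 1.0654, H(Y|X) = 0.6645

Verification:
H(X) - H(X|Y) = 1.0862 - 1.0654 = 0.0208
H(Y) - H(Y|X) = 0.6853 - 0.6645 = 0.0208
H(X) + H(Y) - H(X,Y) = 1.0862 + 0.6853 - 1.7507 = 0.0208

All forms give I(X;Y) = 0.0208 nats. ✓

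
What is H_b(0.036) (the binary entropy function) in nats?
0.1550 nats

The binary entropy function is:
H(p) = -p log(p) - (1-p) log(1-p)

H(0.036) = -0.036 × log_e(0.036) - 0.964 × log_e(0.964)
H(0.036) = 0.1550 nats

Note: Binary entropy is maximized at p=0.5 (H=1 bit) and minimized at p=0 or p=1 (H=0).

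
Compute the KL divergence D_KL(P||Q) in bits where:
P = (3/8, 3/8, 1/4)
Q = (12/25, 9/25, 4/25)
0.0495 bits

KL divergence: D_KL(P||Q) = Σ p(x) log(p(x)/q(x))

Computing term by term:
  x=0: 3/8 × log_2[(3/8)/(12/25)] = 3/8 × -0.3561 = -0.1336
  x=1: 3/8 × log_2[(3/8)/(9/25)] = 3/8 × 0.0589 = 0.0221
  x=2: 1/4 × log_2[(1/4)/(4/25)] = 1/4 × 0.6439 = 0.1610

D_KL(P||Q) = 0.0495 bits

Note: KL divergence is always non-negative and equals 0 iff P = Q.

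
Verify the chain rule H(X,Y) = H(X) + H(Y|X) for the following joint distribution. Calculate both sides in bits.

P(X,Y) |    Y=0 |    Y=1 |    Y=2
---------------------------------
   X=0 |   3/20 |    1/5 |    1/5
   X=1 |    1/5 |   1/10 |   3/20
H(X,Y) = 2.5464, H(X) = 0.9928, H(Y|X) = 1.5537 (all in bits)

Chain rule: H(X,Y) = H(X) + H(Y|X)

Left side — joint entropy directly:
H(X,Y) = -Σ p(x,y) log p(x,y) = 2.5464 bits

Right side — compute H(Y|X) from the conditional distributions:
P(X) = (11/20, 9/20), so H(X) = 0.9928 bits
H(Y|X) = Σ_x P(X=x) · H(Y|X=x):
  P(Y|X=0) = (3/11, 4/11, 4/11), H(Y|X=0) = 1.5726, weight P(X=0) = 11/20
  P(Y|X=1) = (4/9, 2/9, 1/3), H(Y|X=1) = 1.5305, weight P(X=1) = 9/20
H(Y|X) = 1.5537 bits

H(X) + H(Y|X) = 0.9928 + 1.5537 = 2.5464 bits

Both sides equal 2.5464 bits. ✓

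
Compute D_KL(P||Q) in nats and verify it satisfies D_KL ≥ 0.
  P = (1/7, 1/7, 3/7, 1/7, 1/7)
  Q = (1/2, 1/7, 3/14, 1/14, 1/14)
0.3161 nats

KL divergence satisfies the Gibbs inequality: D_KL(P||Q) ≥ 0 for all distributions P, Q.

D_KL(P||Q) = Σ p(x) log(p(x)/q(x))
Term by term:
  x=0: 1/7 × log_e[(1/7)/(1/2)] = -0.1790
  x=1: 1/7 × log_e[(1/7)/(1/7)] = 0.0000
  x=2: 3/7 × log_e[(3/7)/(3/14)] = 0.2971
  x=3: 1/7 × log_e[(1/7)/(1/14)] = 0.0990
  x=4: 1/7 × log_e[(1/7)/(1/14)] = 0.0990
D_KL(P||Q) = 0.3161 nats

D_KL(P||Q) = 0.3161 ≥ 0 ✓

This non-negativity is a fundamental property: relative entropy cannot be negative because it measures how different Q is from P.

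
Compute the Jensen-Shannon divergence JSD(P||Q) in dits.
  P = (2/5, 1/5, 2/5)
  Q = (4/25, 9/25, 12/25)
0.0174 dits

Jensen-Shannon divergence is:
JSD(P||Q) = 0.5 × D_KL(P||M) + 0.5 × D_KL(Q||M)
where M = 0.5 × (P + Q) is the mixture distribution.

M = 0.5 × (2/5, 1/5, 2/5) + 0.5 × (4/25, 9/25, 12/25) = (7/25, 7/25, 11/25)

D_KL(P||M) = 0.0162 dits
D_KL(Q||M) = 0.0185 dits

JSD(P||Q) = 0.5 × 0.0162 + 0.5 × 0.0185 = 0.0174 dits

Unlike KL divergence, JSD is symmetric and bounded: 0 ≤ JSD ≤ log(2).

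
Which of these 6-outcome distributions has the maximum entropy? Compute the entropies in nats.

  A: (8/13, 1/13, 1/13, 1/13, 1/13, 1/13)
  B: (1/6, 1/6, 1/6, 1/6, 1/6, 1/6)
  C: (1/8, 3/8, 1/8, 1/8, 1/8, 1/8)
B

For a discrete distribution over n outcomes, entropy is maximized by the uniform distribution.

Computing entropies:
H(A) = 1.2853 nats
H(B) = 1.7918 nats
H(C) = 1.6675 nats

The uniform distribution (where all probabilities equal 1/6) achieves the maximum entropy of log_e(6) = 1.7918 nats.

Distribution B has the highest entropy.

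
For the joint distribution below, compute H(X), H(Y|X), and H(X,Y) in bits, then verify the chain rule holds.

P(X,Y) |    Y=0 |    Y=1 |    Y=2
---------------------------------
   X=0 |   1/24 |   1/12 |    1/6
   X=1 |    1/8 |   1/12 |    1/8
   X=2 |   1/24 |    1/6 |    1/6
H(X,Y) = 3.0221, H(X) = 1.5774, H(Y|X) = 1.4446 (all in bits)

Chain rule: H(X,Y) = H(X) + H(Y|X)

Left side — joint entropy directly:
H(X,Y) = -Σ p(x,y) log p(x,y) = 3.0221 bits

Right side — compute H(Y|X) from the conditional distributions:
P(X) = (7/24, 1/3, 3/8), so H(X) = 1.5774 bits
H(Y|X) = Σ_x P(X=x) · H(Y|X=x):
  P(Y|X=0) = (1/7, 2/7, 4/7), H(Y|X=0) = 1.3788, weight P(X=0) = 7/24
  P(Y|X=1) = (3/8, 1/4, 3/8), H(Y|X=1) = 1.5613, weight P(X=1) = 1/3
  P(Y|X=2) = (1/9, 4/9, 4/9), H(Y|X=2) = 1.3921, weight P(X=2) = 3/8
H(Y|X) = 1.4446 bits

H(X) + H(Y|X) = 1.5774 + 1.4446 = 3.0221 bits

Both sides equal 3.0221 bits. ✓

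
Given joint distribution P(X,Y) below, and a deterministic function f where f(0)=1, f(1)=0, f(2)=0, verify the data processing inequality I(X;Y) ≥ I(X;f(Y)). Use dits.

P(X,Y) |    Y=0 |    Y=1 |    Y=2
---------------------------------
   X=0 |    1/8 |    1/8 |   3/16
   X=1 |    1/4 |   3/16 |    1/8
I(X;Y) = 0.0113, I(X;f(Y)) = 0.0058, inequality holds: 0.0113 ≥ 0.0058

Data Processing Inequality: For any Markov chain X → Y → Z, we have I(X;Y) ≥ I(X;Z).

Here Z = f(Y) is a deterministic function of Y, forming X → Y → Z.

Original I(X;Y) = 0.0113 dits

After applying f:
P(X,Z) where Z=f(Y):
- P(X,Z=0) = P(X,Y=1) + P(X,Y=2)
- P(X,Z=1) = P(X,Y=0)

I(X;Z) = I(X;f(Y)) = 0.0058 dits

Verification: 0.0113 ≥ 0.0058 ✓

Information cannot be created by processing; the function f can only lose information about X.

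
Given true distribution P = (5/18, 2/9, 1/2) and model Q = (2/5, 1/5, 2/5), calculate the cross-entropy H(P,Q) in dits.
0.4648 dits

Cross-entropy: H(P,Q) = -Σ p(x) log q(x)

Alternatively: H(P,Q) = H(P) + D_KL(P||Q)
H(P) = 0.4502 dits
D_KL(P||Q) = 0.0146 dits

H(P,Q) = 0.4502 + 0.0146 = 0.4648 dits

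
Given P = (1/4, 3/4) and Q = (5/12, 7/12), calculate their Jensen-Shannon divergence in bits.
0.0227 bits

Jensen-Shannon divergence is:
JSD(P||Q) = 0.5 × D_KL(P||M) + 0.5 × D_KL(Q||M)
where M = 0.5 × (P + Q) is the mixture distribution.

M = 0.5 × (1/4, 3/4) + 0.5 × (5/12, 7/12) = (1/3, 2/3)

D_KL(P||M) = 0.0237 bits
D_KL(Q||M) = 0.0218 bits

JSD(P||Q) = 0.5 × 0.0237 + 0.5 × 0.0218 = 0.0227 bits

Unlike KL divergence, JSD is symmetric and bounded: 0 ≤ JSD ≤ log(2).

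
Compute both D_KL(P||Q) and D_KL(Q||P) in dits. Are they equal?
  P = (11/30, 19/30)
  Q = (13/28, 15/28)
D_KL(P||Q) = 0.0085, D_KL(Q||P) = 0.0086

KL divergence is not symmetric: D_KL(P||Q) ≠ D_KL(Q||P) in general.

D_KL(P||Q) = 0.0085 dits
D_KL(Q||P) = 0.0086 dits

No, they are not equal!

This asymmetry is why KL divergence is not a true distance metric.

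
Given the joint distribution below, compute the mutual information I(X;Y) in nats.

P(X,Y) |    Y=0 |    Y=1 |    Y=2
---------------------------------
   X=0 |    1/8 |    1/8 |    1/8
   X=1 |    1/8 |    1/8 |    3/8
0.0338 nats

Mutual information: I(X;Y) = H(X) + H(Y) - H(X,Y)

Marginals:
P(X) = (3/8, 5/8), H(X) = 0.6616 nats
P(Y) = (1/4, 1/4, 1/2), H(Y) = 1.0397 nats

Joint entropy: H(X,Y) = 1.6675 nats

I(X;Y) = 0.6616 + 1.0397 - 1.6675 = 0.0338 nats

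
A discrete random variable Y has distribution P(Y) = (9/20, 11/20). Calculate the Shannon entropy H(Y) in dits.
0.2989 dits

Shannon entropy is H(X) = -Σ p(x) log p(x).

For P = (9/20, 11/20):
H = -9/20 × log_10(9/20) -11/20 × log_10(11/20)
H = 0.2989 dits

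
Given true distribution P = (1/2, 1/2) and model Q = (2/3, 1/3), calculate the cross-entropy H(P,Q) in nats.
0.7520 nats

Cross-entropy: H(P,Q) = -Σ p(x) log q(x)

Alternatively: H(P,Q) = H(P) + D_KL(P||Q)
H(P) = 0.6931 nats
D_KL(P||Q) = 0.0589 nats

H(P,Q) = 0.6931 + 0.0589 = 0.7520 nats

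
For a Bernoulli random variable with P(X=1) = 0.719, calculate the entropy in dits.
0.2579 dits

The binary entropy function is:
H(p) = -p log(p) - (1-p) log(1-p)

H(0.719) = -0.719 × log_10(0.719) - 0.281 × log_10(0.281)
H(0.719) = 0.2579 dits

Note: Binary entropy is maximized at p=0.5 (H=1 bit) and minimized at p=0 or p=1 (H=0).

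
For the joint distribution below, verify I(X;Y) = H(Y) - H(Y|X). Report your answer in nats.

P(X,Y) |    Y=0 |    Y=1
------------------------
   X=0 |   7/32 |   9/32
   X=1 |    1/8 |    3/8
I(X;Y) = 0.0197 nats

Mutual information has multiple equivalent forms:
- I(X;Y) = H(X) - H(X|Y)
- I(X;Y) = H(Y) - H(Y|X)
- I(X;Y) = H(X) + H(Y) - H(X,Y)

Computing all quantities:
H(X) = 0.6931, H(Y) = 0.6435, H(X,Y) = 1.3170
H(X|Y) = 0.6735, H(Y|X) = 0.6238

Verification:
H(X) - H(X|Y) = 0.6931 - 0.6735 = 0.0197
H(Y) - H(Y|X) = 0.6435 - 0.6238 = 0.0197
H(X) + H(Y) - H(X,Y) = 0.6931 + 0.6435 - 1.3170 = 0.0197

All forms give I(X;Y) = 0.0197 nats. ✓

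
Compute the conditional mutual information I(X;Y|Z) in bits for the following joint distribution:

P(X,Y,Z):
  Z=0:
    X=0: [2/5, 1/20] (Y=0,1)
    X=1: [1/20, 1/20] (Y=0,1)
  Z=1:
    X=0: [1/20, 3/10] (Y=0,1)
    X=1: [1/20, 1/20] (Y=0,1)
0.0866 bits

Conditional mutual information: I(X;Y|Z) = H(X|Z) + H(Y|Z) - H(X,Y|Z)

H(Z) = 0.9928
H(X,Z) = 1.7129 → H(X|Z) = 0.7201
H(Y,Z) = 1.7129 → H(Y|Z) = 0.7201
H(X,Y,Z) = 2.3464 → H(X,Y|Z) = 1.3537

I(X;Y|Z) = 0.7201 + 0.7201 - 1.3537 = 0.0866 bits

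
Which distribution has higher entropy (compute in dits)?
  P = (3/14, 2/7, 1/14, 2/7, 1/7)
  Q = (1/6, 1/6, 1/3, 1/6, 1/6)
Q

Computing entropies in dits:
H(P) = 0.6568
H(Q) = 0.6778

Distribution Q has higher entropy.

Intuition: The distribution closer to uniform (more spread out) has higher entropy.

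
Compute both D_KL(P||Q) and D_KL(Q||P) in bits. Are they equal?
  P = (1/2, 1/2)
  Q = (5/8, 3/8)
D_KL(P||Q) = 0.0466, D_KL(Q||P) = 0.0456

KL divergence is not symmetric: D_KL(P||Q) ≠ D_KL(Q||P) in general.

D_KL(P||Q) = 0.0466 bits
D_KL(Q||P) = 0.0456 bits

No, they are not equal!

This asymmetry is why KL divergence is not a true distance metric.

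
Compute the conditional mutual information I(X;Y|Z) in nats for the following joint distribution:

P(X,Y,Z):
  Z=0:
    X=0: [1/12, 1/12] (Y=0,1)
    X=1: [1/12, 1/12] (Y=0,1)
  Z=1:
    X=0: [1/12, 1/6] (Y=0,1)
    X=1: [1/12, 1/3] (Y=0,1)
0.0073 nats

Conditional mutual information: I(X;Y|Z) = H(X|Z) + H(Y|Z) - H(X,Y|Z)

H(Z) = 0.6365
H(X,Z) = 1.3086 → H(X|Z) = 0.6721
H(Y,Z) = 1.2425 → H(Y|Z) = 0.6059
H(X,Y,Z) = 1.9073 → H(X,Y|Z) = 1.2708

I(X;Y|Z) = 0.6721 + 0.6059 - 1.2708 = 0.0073 nats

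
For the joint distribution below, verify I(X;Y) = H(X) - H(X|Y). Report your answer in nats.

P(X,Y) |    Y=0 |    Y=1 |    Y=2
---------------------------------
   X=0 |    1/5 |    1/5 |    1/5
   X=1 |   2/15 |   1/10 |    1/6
I(X;Y) = 0.0051 nats

Mutual information has multiple equivalent forms:
- I(X;Y) = H(X) - H(X|Y)
- I(X;Y) = H(Y) - H(Y|X)
- I(X;Y) = H(X) + H(Y) - H(X,Y)

Computing all quantities:
H(X) = 0.6730, H(Y) = 1.0953, H(X,Y) = 1.7632
H(X|Y) = 0.6679, H(Y|X) = 1.0902

Verification:
H(X) - H(X|Y) = 0.6730 - 0.6679 = 0.0051
H(Y) - H(Y|X) = 1.0953 - 1.0902 = 0.0051
H(X) + H(Y) - H(X,Y) = 0.6730 + 1.0953 - 1.7632 = 0.0051

All forms give I(X;Y) = 0.0051 nats. ✓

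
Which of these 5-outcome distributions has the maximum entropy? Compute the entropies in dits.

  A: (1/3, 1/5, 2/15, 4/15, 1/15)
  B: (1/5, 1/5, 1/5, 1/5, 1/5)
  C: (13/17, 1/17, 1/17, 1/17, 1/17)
B

For a discrete distribution over n outcomes, entropy is maximized by the uniform distribution.

Computing entropies:
H(A) = 0.6470 dits
H(B) = 0.6990 dits
H(C) = 0.3786 dits

The uniform distribution (where all probabilities equal 1/5) achieves the maximum entropy of log_10(5) = 0.6990 dits.

Distribution B has the highest entropy.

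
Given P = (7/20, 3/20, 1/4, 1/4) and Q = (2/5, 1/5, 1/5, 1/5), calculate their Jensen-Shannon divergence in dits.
0.0023 dits

Jensen-Shannon divergence is:
JSD(P||Q) = 0.5 × D_KL(P||M) + 0.5 × D_KL(Q||M)
where M = 0.5 × (P + Q) is the mixture distribution.

M = 0.5 × (7/20, 3/20, 1/4, 1/4) + 0.5 × (2/5, 1/5, 1/5, 1/5) = (3/8, 7/40, 9/40, 9/40)

D_KL(P||M) = 0.0023 dits
D_KL(Q||M) = 0.0023 dits

JSD(P||Q) = 0.5 × 0.0023 + 0.5 × 0.0023 = 0.0023 dits

Unlike KL divergence, JSD is symmetric and bounded: 0 ≤ JSD ≤ log(2).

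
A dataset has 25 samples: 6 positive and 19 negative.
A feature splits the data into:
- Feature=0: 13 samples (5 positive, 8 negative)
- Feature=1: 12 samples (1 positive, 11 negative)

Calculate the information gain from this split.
0.0966 bits

Information Gain = H(Y) - H(Y|Feature)

Before split:
P(positive) = 6/25 = 0.2400
H(Y) = 0.7950 bits

After split:
Feature=0: H = 0.9612 bits (weight = 13/25)
Feature=1: H = 0.4138 bits (weight = 12/25)
H(Y|Feature) = (13/25)×0.9612 + (12/25)×0.4138 = 0.6985 bits

Information Gain = 0.7950 - 0.6985 = 0.0966 bits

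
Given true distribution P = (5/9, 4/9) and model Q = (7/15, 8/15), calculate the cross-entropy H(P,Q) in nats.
0.7028 nats

Cross-entropy: H(P,Q) = -Σ p(x) log q(x)

Alternatively: H(P,Q) = H(P) + D_KL(P||Q)
H(P) = 0.6870 nats
D_KL(P||Q) = 0.0158 nats

H(P,Q) = 0.6870 + 0.0158 = 0.7028 nats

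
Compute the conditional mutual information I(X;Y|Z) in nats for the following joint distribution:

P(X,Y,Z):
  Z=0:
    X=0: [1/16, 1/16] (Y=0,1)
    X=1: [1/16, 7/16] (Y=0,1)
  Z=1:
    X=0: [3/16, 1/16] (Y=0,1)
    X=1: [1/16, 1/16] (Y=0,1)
0.0492 nats

Conditional mutual information: I(X;Y|Z) = H(X|Z) + H(Y|Z) - H(X,Y|Z)

H(Z) = 0.6616
H(X,Z) = 1.2130 → H(X|Z) = 0.5514
H(Y,Z) = 1.2130 → H(Y|Z) = 0.5514
H(X,Y,Z) = 1.7153 → H(X,Y|Z) = 1.0537

I(X;Y|Z) = 0.5514 + 0.5514 - 1.0537 = 0.0492 nats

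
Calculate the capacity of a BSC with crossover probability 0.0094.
0.9232 bits

For a binary symmetric channel (BSC) with error probability p:
Capacity C = 1 - H(p) bits per symbol

where H(p) = -p log₂(p) - (1-p) log₂(1-p) is the binary entropy function.

H(0.0094) = 0.0768 bits
C = 1 - 0.0768 = 0.9232 bits per symbol

This means we can reliably transmit up to 0.9232 bits of information per channel use.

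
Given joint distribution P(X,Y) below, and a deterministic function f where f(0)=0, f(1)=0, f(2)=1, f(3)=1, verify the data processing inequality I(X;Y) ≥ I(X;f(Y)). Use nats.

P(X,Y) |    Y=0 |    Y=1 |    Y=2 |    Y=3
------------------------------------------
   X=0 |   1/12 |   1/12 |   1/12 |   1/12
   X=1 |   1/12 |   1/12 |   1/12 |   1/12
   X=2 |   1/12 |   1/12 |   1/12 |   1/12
I(X;Y) = 0.0000, I(X;f(Y)) = 0.0000, inequality holds: 0.0000 ≥ 0.0000

Data Processing Inequality: For any Markov chain X → Y → Z, we have I(X;Y) ≥ I(X;Z).

Here Z = f(Y) is a deterministic function of Y, forming X → Y → Z.

Original I(X;Y) = 0.0000 nats

After applying f:
P(X,Z) where Z=f(Y):
- P(X,Z=0) = P(X,Y=0) + P(X,Y=1)
- P(X,Z=1) = P(X,Y=2) + P(X,Y=3)

I(X;Z) = I(X;f(Y)) = 0.0000 nats

Verification: 0.0000 ≥ 0.0000 ✓

Information cannot be created by processing; the function f can only lose information about X.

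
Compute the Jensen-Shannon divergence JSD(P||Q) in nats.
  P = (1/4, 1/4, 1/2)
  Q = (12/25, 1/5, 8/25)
0.0298 nats

Jensen-Shannon divergence is:
JSD(P||Q) = 0.5 × D_KL(P||M) + 0.5 × D_KL(Q||M)
where M = 0.5 × (P + Q) is the mixture distribution.

M = 0.5 × (1/4, 1/4, 1/2) + 0.5 × (12/25, 1/5, 8/25) = (0.365, 9/40, 0.41)

D_KL(P||M) = 0.0310 nats
D_KL(Q||M) = 0.0286 nats

JSD(P||Q) = 0.5 × 0.0310 + 0.5 × 0.0286 = 0.0298 nats

Unlike KL divergence, JSD is symmetric and bounded: 0 ≤ JSD ≤ log(2).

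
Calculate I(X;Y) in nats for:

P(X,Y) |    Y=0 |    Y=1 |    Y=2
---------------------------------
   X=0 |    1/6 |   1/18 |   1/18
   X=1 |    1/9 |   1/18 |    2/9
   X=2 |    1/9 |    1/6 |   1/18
0.1165 nats

Mutual information: I(X;Y) = H(X) + H(Y) - H(X,Y)

Marginals:
P(X) = (5/18, 7/18, 1/3), H(X) = 1.0893 nats
P(Y) = (7/18, 5/18, 1/3), H(Y) = 1.0893 nats

Joint entropy: H(X,Y) = 2.0621 nats

I(X;Y) = 1.0893 + 1.0893 - 2.0621 = 0.1165 nats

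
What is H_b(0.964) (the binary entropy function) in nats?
0.1550 nats

The binary entropy function is:
H(p) = -p log(p) - (1-p) log(1-p)

H(0.964) = -0.964 × log_e(0.964) - 0.036 × log_e(0.036)
H(0.964) = 0.1550 nats

Note: Binary entropy is maximized at p=0.5 (H=1 bit) and minimized at p=0 or p=1 (H=0).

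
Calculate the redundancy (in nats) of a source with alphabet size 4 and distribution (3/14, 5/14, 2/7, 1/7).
0.0526 nats

Redundancy measures how far a source is from maximum entropy:
R = H_max - H(X)

Maximum entropy for 4 symbols: H_max = log_e(4) = 1.3863 nats
Actual entropy: H(X) = 1.3337 nats
Redundancy: R = 1.3863 - 1.3337 = 0.0526 nats

This redundancy represents potential for compression: the source could be compressed by 0.0526 nats per symbol.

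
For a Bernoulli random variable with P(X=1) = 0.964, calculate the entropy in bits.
0.2236 bits

The binary entropy function is:
H(p) = -p log(p) - (1-p) log(1-p)

H(0.964) = -0.964 × log_2(0.964) - 0.036 × log_2(0.036)
H(0.964) = 0.2236 bits

Note: Binary entropy is maximized at p=0.5 (H=1 bit) and minimized at p=0 or p=1 (H=0).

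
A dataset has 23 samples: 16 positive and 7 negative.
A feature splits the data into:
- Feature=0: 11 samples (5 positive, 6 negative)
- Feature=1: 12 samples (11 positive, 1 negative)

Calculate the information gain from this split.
0.1952 bits

Information Gain = H(Y) - H(Y|Feature)

Before split:
P(positive) = 16/23 = 0.6957
H(Y) = 0.8865 bits

After split:
Feature=0: H = 0.9940 bits (weight = 11/23)
Feature=1: H = 0.4138 bits (weight = 12/23)
H(Y|Feature) = (11/23)×0.9940 + (12/23)×0.4138 = 0.6913 bits

Information Gain = 0.8865 - 0.6913 = 0.1952 bits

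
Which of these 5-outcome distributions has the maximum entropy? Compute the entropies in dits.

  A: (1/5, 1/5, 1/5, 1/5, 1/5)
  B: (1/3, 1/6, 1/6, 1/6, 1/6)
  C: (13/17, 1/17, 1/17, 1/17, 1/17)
A

For a discrete distribution over n outcomes, entropy is maximized by the uniform distribution.

Computing entropies:
H(A) = 0.6990 dits
H(B) = 0.6778 dits
H(C) = 0.3786 dits

The uniform distribution (where all probabilities equal 1/5) achieves the maximum entropy of log_10(5) = 0.6990 dits.

Distribution A has the highest entropy.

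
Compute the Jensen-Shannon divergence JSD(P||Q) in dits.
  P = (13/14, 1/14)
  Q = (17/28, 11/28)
0.0340 dits

Jensen-Shannon divergence is:
JSD(P||Q) = 0.5 × D_KL(P||M) + 0.5 × D_KL(Q||M)
where M = 0.5 × (P + Q) is the mixture distribution.

M = 0.5 × (13/14, 1/14) + 0.5 × (17/28, 11/28) = (0.767857, 0.232143)

D_KL(P||M) = 0.0401 dits
D_KL(Q||M) = 0.0278 dits

JSD(P||Q) = 0.5 × 0.0401 + 0.5 × 0.0278 = 0.0340 dits

Unlike KL divergence, JSD is symmetric and bounded: 0 ≤ JSD ≤ log(2).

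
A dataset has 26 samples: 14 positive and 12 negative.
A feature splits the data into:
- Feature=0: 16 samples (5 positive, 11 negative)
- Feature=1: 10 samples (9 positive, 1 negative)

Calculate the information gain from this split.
0.2639 bits

Information Gain = H(Y) - H(Y|Feature)

Before split:
P(positive) = 14/26 = 0.5385
H(Y) = 0.9957 bits

After split:
Feature=0: H = 0.8960 bits (weight = 16/26)
Feature=1: H = 0.4690 bits (weight = 10/26)
H(Y|Feature) = (16/26)×0.8960 + (10/26)×0.4690 = 0.7318 bits

Information Gain = 0.9957 - 0.7318 = 0.2639 bits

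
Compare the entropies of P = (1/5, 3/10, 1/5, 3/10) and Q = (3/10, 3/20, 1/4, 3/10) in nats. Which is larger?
P

Computing entropies in nats:
H(P) = 1.3662
H(Q) = 1.3535

Distribution P has higher entropy.

Intuition: The distribution closer to uniform (more spread out) has higher entropy.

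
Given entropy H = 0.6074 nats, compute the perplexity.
1.8357

Perplexity is e^H (or exp(H) for natural log).

H = 0.6074 nats
Perplexity = e^0.6074 = 1.8357

Interpretation: The model's uncertainty is equivalent to choosing uniformly among 1.8 options.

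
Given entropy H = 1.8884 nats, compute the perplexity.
6.6088

Perplexity is e^H (or exp(H) for natural log).

H = 1.8884 nats
Perplexity = e^1.8884 = 6.6088

Interpretation: The model's uncertainty is equivalent to choosing uniformly among 6.6 options.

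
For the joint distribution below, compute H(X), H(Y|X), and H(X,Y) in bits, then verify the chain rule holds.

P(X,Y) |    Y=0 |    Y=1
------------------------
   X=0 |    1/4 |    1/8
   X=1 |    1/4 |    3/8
H(X,Y) = 1.9056, H(X) = 0.9544, H(Y|X) = 0.9512 (all in bits)

Chain rule: H(X,Y) = H(X) + H(Y|X)

Left side — joint entropy directly:
H(X,Y) = -Σ p(x,y) log p(x,y) = 1.9056 bits

Right side — compute H(Y|X) from the conditional distributions:
P(X) = (3/8, 5/8), so H(X) = 0.9544 bits
H(Y|X) = Σ_x P(X=x) · H(Y|X=x):
  P(Y|X=0) = (2/3, 1/3), H(Y|X=0) = 0.9183, weight P(X=0) = 3/8
  P(Y|X=1) = (2/5, 3/5), H(Y|X=1) = 0.9710, weight P(X=1) = 5/8
H(Y|X) = 0.9512 bits

H(X) + H(Y|X) = 0.9544 + 0.9512 = 1.9056 bits

Both sides equal 1.9056 bits. ✓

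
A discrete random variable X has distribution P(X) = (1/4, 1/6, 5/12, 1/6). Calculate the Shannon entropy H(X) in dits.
0.5683 dits

Shannon entropy is H(X) = -Σ p(x) log p(x).

For P = (1/4, 1/6, 5/12, 1/6):
H = -1/4 × log_10(1/4) -1/6 × log_10(1/6) -5/12 × log_10(5/12) -1/6 × log_10(1/6)
H = 0.5683 dits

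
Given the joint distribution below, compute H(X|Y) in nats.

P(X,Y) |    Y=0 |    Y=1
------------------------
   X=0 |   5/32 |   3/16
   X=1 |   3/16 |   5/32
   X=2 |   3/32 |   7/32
1.0769 nats

Using the chain rule: H(X|Y) = H(X,Y) - H(Y)

First, compute H(X,Y) = 1.7622 nats

Marginal P(Y) = (7/16, 9/16)
H(Y) = 0.6853 nats

H(X|Y) = H(X,Y) - H(Y) = 1.7622 - 0.6853 = 1.0769 nats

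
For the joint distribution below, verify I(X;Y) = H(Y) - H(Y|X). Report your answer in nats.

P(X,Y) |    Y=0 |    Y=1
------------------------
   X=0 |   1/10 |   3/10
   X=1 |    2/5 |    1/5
I(X;Y) = 0.0863 nats

Mutual information has multiple equivalent forms:
- I(X;Y) = H(X) - H(X|Y)
- I(X;Y) = H(Y) - H(Y|X)
- I(X;Y) = H(X) + H(Y) - H(X,Y)

Computing all quantities:
H(X) = 0.6730, H(Y) = 0.6931, H(X,Y) = 1.2799
H(X|Y) = 0.5867, H(Y|X) = 0.6068

Verification:
H(X) - H(X|Y) = 0.6730 - 0.5867 = 0.0863
H(Y) - H(Y|X) = 0.6931 - 0.6068 = 0.0863
H(X) + H(Y) - H(X,Y) = 0.6730 + 0.6931 - 1.2799 = 0.0863

All forms give I(X;Y) = 0.0863 nats. ✓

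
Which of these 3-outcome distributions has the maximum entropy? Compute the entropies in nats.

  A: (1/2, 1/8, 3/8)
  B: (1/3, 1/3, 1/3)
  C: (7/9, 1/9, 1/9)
B

For a discrete distribution over n outcomes, entropy is maximized by the uniform distribution.

Computing entropies:
H(A) = 0.9743 nats
H(B) = 1.0986 nats
H(C) = 0.6837 nats

The uniform distribution (where all probabilities equal 1/3) achieves the maximum entropy of log_e(3) = 1.0986 nats.

Distribution B has the highest entropy.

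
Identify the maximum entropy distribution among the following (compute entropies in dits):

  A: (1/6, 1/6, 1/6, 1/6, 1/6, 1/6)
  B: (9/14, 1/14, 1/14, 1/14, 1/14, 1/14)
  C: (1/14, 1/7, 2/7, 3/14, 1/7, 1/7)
A

For a discrete distribution over n outcomes, entropy is maximized by the uniform distribution.

Computing entropies:
H(A) = 0.7782 dits
H(B) = 0.5327 dits
H(C) = 0.7429 dits

The uniform distribution (where all probabilities equal 1/6) achieves the maximum entropy of log_10(6) = 0.7782 dits.

Distribution A has the highest entropy.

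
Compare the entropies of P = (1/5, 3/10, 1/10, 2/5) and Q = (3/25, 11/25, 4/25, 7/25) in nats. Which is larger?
P

Computing entropies in nats:
H(P) = 1.2799
H(Q) = 1.2653

Distribution P has higher entropy.

Intuition: The distribution closer to uniform (more spread out) has higher entropy.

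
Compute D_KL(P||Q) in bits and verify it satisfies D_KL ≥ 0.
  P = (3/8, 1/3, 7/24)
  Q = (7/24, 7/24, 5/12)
0.0501 bits

KL divergence satisfies the Gibbs inequality: D_KL(P||Q) ≥ 0 for all distributions P, Q.

D_KL(P||Q) = Σ p(x) log(p(x)/q(x))
Term by term:
  x=0: 3/8 × log_2[(3/8)/(7/24)] = 0.1360
  x=1: 1/3 × log_2[(1/3)/(7/24)] = 0.0642
  x=2: 7/24 × log_2[(7/24)/(5/12)] = -0.1501
D_KL(P||Q) = 0.0501 bits

D_KL(P||Q) = 0.0501 ≥ 0 ✓

This non-negativity is a fundamental property: relative entropy cannot be negative because it measures how different Q is from P.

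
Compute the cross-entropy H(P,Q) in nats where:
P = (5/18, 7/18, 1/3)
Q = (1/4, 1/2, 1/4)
1.1167 nats

Cross-entropy: H(P,Q) = -Σ p(x) log q(x)

Alternatively: H(P,Q) = H(P) + D_KL(P||Q)
H(P) = 1.0893 nats
D_KL(P||Q) = 0.0274 nats

H(P,Q) = 1.0893 + 0.0274 = 1.1167 nats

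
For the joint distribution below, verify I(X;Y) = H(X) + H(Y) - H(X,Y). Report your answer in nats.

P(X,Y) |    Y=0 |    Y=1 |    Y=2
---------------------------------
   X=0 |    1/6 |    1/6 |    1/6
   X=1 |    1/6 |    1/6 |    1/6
I(X;Y) = 0.0000 nats

Mutual information has multiple equivalent forms:
- I(X;Y) = H(X) - H(X|Y)
- I(X;Y) = H(Y) - H(Y|X)
- I(X;Y) = H(X) + H(Y) - H(X,Y)

Computing all quantities:
H(X) = 0.6931, H(Y) = 1.0986, H(X,Y) = 1.7918
H(X|Y) = 0.6931, H(Y|X) = 1.0986

Verification:
H(X) - H(X|Y) = 0.6931 - 0.6931 = 0.0000
H(Y) - H(Y|X) = 1.0986 - 1.0986 = 0.0000
H(X) + H(Y) - H(X,Y) = 0.6931 + 1.0986 - 1.7918 = 0.0000

All forms give I(X;Y) = 0.0000 nats. ✓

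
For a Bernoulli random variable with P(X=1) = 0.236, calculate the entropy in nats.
0.5464 nats

The binary entropy function is:
H(p) = -p log(p) - (1-p) log(1-p)

H(0.236) = -0.236 × log_e(0.236) - 0.764 × log_e(0.764)
H(0.236) = 0.5464 nats

Note: Binary entropy is maximized at p=0.5 (H=1 bit) and minimized at p=0 or p=1 (H=0).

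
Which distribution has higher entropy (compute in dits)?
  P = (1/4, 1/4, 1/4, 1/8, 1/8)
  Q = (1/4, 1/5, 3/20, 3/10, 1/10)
P

Computing entropies in dits:
H(P) = 0.6773
H(Q) = 0.6708

Distribution P has higher entropy.

Intuition: The distribution closer to uniform (more spread out) has higher entropy.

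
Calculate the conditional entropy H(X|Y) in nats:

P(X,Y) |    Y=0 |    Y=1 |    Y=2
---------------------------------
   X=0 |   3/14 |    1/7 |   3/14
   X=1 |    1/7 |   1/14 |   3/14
0.6738 nats

Using the chain rule: H(X|Y) = H(X,Y) - H(Y)

First, compute H(X,Y) = 1.7348 nats

Marginal P(Y) = (5/14, 3/14, 3/7)
H(Y) = 1.0609 nats

H(X|Y) = H(X,Y) - H(Y) = 1.7348 - 1.0609 = 0.6738 nats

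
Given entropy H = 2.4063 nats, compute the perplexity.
11.0928

Perplexity is e^H (or exp(H) for natural log).

H = 2.4063 nats
Perplexity = e^2.4063 = 11.0928

Interpretation: The model's uncertainty is equivalent to choosing uniformly among 11.1 options.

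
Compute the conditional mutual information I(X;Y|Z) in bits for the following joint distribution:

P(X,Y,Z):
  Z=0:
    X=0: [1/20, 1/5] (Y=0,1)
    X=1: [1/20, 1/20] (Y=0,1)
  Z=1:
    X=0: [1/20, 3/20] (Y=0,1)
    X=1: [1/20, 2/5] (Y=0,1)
0.0355 bits

Conditional mutual information: I(X;Y|Z) = H(X|Z) + H(Y|Z) - H(X,Y|Z)

H(Z) = 0.9341
H(X,Z) = 1.8150 → H(X|Z) = 0.8809
H(Y,Z) = 1.6388 → H(Y|Z) = 0.7047
H(X,Y,Z) = 2.4842 → H(X,Y|Z) = 1.5501

I(X;Y|Z) = 0.8809 + 0.7047 - 1.5501 = 0.0355 bits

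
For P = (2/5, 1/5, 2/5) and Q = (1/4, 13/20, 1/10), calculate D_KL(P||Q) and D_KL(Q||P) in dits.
D_KL(P||Q) = 0.2201, D_KL(Q||P) = 0.2215

KL divergence is not symmetric: D_KL(P||Q) ≠ D_KL(Q||P) in general.

D_KL(P||Q) = 0.2201 dits
D_KL(Q||P) = 0.2215 dits

No, they are not equal!

This asymmetry is why KL divergence is not a true distance metric.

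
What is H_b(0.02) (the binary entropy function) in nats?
0.0980 nats

The binary entropy function is:
H(p) = -p log(p) - (1-p) log(1-p)

H(0.02) = -0.02 × log_e(0.02) - 0.98 × log_e(0.98)
H(0.02) = 0.0980 nats

Note: Binary entropy is maximized at p=0.5 (H=1 bit) and minimized at p=0 or p=1 (H=0).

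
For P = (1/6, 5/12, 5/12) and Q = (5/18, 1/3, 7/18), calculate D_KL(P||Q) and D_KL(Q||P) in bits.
D_KL(P||Q) = 0.0528, D_KL(Q||P) = 0.0587

KL divergence is not symmetric: D_KL(P||Q) ≠ D_KL(Q||P) in general.

D_KL(P||Q) = 0.0528 bits
D_KL(Q||P) = 0.0587 bits

No, they are not equal!

This asymmetry is why KL divergence is not a true distance metric.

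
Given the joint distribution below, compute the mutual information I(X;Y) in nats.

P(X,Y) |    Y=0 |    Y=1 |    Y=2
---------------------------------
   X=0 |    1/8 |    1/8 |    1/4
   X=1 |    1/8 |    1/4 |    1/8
0.0425 nats

Mutual information: I(X;Y) = H(X) + H(Y) - H(X,Y)

Marginals:
P(X) = (1/2, 1/2), H(X) = 0.6931 nats
P(Y) = (1/4, 3/8, 3/8), H(Y) = 1.0822 nats

Joint entropy: H(X,Y) = 1.7329 nats

I(X;Y) = 0.6931 + 1.0822 - 1.7329 = 0.0425 nats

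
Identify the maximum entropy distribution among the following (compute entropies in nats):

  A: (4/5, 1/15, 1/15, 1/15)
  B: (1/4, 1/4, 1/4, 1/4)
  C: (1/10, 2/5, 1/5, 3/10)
B

For a discrete distribution over n outcomes, entropy is maximized by the uniform distribution.

Computing entropies:
H(A) = 0.7201 nats
H(B) = 1.3863 nats
H(C) = 1.2799 nats

The uniform distribution (where all probabilities equal 1/4) achieves the maximum entropy of log_e(4) = 1.3863 nats.

Distribution B has the highest entropy.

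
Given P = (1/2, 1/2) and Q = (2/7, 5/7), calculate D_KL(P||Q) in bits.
0.1464 bits

KL divergence: D_KL(P||Q) = Σ p(x) log(p(x)/q(x))

Computing term by term:
  x=0: 1/2 × log_2[(1/2)/(2/7)] = 1/2 × 0.8074 = 0.4037
  x=1: 1/2 × log_2[(1/2)/(5/7)] = 1/2 × -0.5146 = -0.2573

D_KL(P||Q) = 0.1464 bits

Note: KL divergence is always non-negative and equals 0 iff P = Q.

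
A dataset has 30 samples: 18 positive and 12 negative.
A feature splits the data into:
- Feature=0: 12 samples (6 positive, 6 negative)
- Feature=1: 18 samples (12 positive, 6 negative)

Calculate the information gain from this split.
0.0200 bits

Information Gain = H(Y) - H(Y|Feature)

Before split:
P(positive) = 18/30 = 0.6000
H(Y) = 0.9710 bits

After split:
Feature=0: H = 1.0000 bits (weight = 12/30)
Feature=1: H = 0.9183 bits (weight = 18/30)
H(Y|Feature) = (12/30)×1.0000 + (18/30)×0.9183 = 0.9510 bits

Information Gain = 0.9710 - 0.9510 = 0.0200 bits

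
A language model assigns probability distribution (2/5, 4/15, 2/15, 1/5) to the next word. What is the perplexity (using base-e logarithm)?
3.7044

Perplexity is e^H (or exp(H) for natural log).

First, H = -Σ p log p = 1.3095 nats
Perplexity = e^1.3095 = 3.7044

Interpretation: The model's uncertainty is equivalent to choosing uniformly among 3.7 options.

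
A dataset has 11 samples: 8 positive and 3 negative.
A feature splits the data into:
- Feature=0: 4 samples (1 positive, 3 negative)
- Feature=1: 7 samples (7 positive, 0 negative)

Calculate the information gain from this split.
0.5503 bits

Information Gain = H(Y) - H(Y|Feature)

Before split:
P(positive) = 8/11 = 0.7273
H(Y) = 0.8454 bits

After split:
Feature=0: H = 0.8113 bits (weight = 4/11)
Feature=1: H = 0.0000 bits (weight = 7/11)
H(Y|Feature) = (4/11)×0.8113 + (7/11)×0.0000 = 0.2950 bits

Information Gain = 0.8454 - 0.2950 = 0.5503 bits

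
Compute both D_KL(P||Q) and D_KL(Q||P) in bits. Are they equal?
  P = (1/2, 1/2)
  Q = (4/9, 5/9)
D_KL(P||Q) = 0.0090, D_KL(Q||P) = 0.0089

KL divergence is not symmetric: D_KL(P||Q) ≠ D_KL(Q||P) in general.

D_KL(P||Q) = 0.0090 bits
D_KL(Q||P) = 0.0089 bits

No, they are not equal!

This asymmetry is why KL divergence is not a true distance metric.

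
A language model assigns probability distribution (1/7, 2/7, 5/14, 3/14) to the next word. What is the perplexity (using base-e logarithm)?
3.7952

Perplexity is e^H (or exp(H) for natural log).

First, H = -Σ p log p = 1.3337 nats
Perplexity = e^1.3337 = 3.7952

Interpretation: The model's uncertainty is equivalent to choosing uniformly among 3.8 options.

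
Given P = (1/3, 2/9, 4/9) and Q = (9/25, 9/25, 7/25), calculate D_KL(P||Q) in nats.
0.0725 nats

KL divergence: D_KL(P||Q) = Σ p(x) log(p(x)/q(x))

Computing term by term:
  x=0: 1/3 × log_e[(1/3)/(9/25)] = 1/3 × -0.0770 = -0.0257
  x=1: 2/9 × log_e[(2/9)/(9/25)] = 2/9 × -0.4824 = -0.1072
  x=2: 4/9 × log_e[(4/9)/(7/25)] = 4/9 × 0.4620 = 0.2053

D_KL(P||Q) = 0.0725 nats

Note: KL divergence is always non-negative and equals 0 iff P = Q.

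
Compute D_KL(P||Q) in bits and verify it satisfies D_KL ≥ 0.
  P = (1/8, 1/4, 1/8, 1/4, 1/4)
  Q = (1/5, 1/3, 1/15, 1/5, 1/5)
0.0858 bits

KL divergence satisfies the Gibbs inequality: D_KL(P||Q) ≥ 0 for all distributions P, Q.

D_KL(P||Q) = Σ p(x) log(p(x)/q(x))
Term by term:
  x=0: 1/8 × log_2[(1/8)/(1/5)] = -0.0848
  x=1: 1/4 × log_2[(1/4)/(1/3)] = -0.1038
  x=2: 1/8 × log_2[(1/8)/(1/15)] = 0.1134
  x=3: 1/4 × log_2[(1/4)/(1/5)] = 0.0805
  x=4: 1/4 × log_2[(1/4)/(1/5)] = 0.0805
D_KL(P||Q) = 0.0858 bits

D_KL(P||Q) = 0.0858 ≥ 0 ✓

This non-negativity is a fundamental property: relative entropy cannot be negative because it measures how different Q is from P.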